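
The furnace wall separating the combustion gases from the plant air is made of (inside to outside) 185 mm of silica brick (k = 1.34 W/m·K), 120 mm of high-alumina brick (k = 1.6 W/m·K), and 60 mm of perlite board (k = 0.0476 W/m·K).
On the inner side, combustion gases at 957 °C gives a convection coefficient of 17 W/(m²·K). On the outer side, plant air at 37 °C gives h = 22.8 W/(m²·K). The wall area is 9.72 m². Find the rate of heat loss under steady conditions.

Series thermal resistances:
R_inner film = 1/(h_i·A) = 1/(17×9.72) = 0.006052 K/W
R_silica brick = L/(kA) = 0.185/(1.34×9.72) = 0.0142 K/W
R_high-alumina brick = L/(kA) = 0.12/(1.6×9.72) = 0.007716 K/W
R_perlite board = L/(kA) = 0.06/(0.0476×9.72) = 0.1297 K/W
R_outer film = 1/(h_o·A) = 1/(22.8×9.72) = 0.004512 K/W
R_total = 0.1622 K/W
Q = ΔT / R_total = 920 / 0.1622

Q ≈ 5670 W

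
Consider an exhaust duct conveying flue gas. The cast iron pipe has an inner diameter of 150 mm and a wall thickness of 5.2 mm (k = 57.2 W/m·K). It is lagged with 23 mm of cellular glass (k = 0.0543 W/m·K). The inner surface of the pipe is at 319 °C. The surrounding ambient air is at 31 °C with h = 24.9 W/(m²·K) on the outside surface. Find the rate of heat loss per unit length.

q′ ≈ 359 W/m

Radial resistances (cylindrical: R_cond = ln(r_o/r_i)/(2πkL), R_conv = 1/(h·2πrL)):
R_cast iron pipe wall = ln(80.2/75)/(2π×57.2×1) = 1.865×10^-4 K/W
R_cellular glass = ln(103.2/80.2)/(2π×0.0543×1) = 0.739 K/W
R_outer film = 1/(h_o·2πr_oL) = 1/(24.9×2π×0.1032×1) = 0.06194 K/W
R_total = 0.8012 K/W
Q = ΔT/R_total = 288/0.8012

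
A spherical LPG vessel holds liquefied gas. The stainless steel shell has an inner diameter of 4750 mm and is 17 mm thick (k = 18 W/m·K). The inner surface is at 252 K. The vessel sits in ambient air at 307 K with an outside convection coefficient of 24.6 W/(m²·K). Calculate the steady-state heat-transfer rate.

For a spherical shell R = (1/r₁ − 1/r₂)/(4πk); film R = 1/(h·4πr²). In series:
R_stainless steel shell = (1/2.375 − 1/2.392)/(4π×18) = 1.323×10^-5 K/W
R_outer film = 1/(h·4πr_o²) = 1/(24.6×4π×2.392²) = 5.654×10^-4 K/W
R_total = 5.786×10^-4 K/W
Q = ΔT/R_total = 55/5.786×10^-4

Q ≈ 95100 W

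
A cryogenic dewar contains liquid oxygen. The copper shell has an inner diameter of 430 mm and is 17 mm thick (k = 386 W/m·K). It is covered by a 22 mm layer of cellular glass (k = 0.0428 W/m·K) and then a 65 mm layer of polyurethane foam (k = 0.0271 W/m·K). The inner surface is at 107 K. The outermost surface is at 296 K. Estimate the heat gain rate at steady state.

Q ≈ 62 W

Radial (spherical) resistances in series:
R_copper shell = (1/0.215 − 1/0.232)/(4π×386) = 7.026×10^-5 K/W
R_cellular glass = (1/0.232 − 1/0.254)/(4π×0.0428) = 0.6941 K/W
R_polyurethane foam = (1/0.254 − 1/0.319)/(4π×0.0271) = 2.356 K/W
R_total = 3.05 K/W
Q = ΔT/R_total = 189/3.05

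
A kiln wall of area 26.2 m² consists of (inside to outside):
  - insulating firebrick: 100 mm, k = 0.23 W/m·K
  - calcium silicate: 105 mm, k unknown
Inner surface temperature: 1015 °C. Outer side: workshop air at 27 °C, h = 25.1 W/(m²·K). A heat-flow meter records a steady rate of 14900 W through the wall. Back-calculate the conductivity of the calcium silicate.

k ≈ 0.0832 W/(m·K)

Model the wall as resistances in series:
R_insulating firebrick = L/(kA) = 0.1/(0.23×26.2) = 0.01659 K/W
R_outer film = 1/(h_o·A) = 1/(25.1×26.2) = 0.001521 K/W
Sum of known resistances R_other = 0.01812 K/W
Total R = ΔT/Q = 988/14900 = 0.06631 K/W
R_calcium silicate = R_total − R_other = 0.04819 K/W
k = L/(R·A) = 0.105/(0.04819×26.2)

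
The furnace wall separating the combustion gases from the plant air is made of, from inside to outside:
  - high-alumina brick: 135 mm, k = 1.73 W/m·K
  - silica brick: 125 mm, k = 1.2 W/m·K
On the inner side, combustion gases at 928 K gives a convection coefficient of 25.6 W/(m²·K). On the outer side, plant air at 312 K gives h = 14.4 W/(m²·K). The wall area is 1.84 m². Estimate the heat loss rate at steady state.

Q ≈ 3900 W

Model the wall as resistances in series:
R_inner film = 1/(h_i·A) = 1/(25.6×1.84) = 0.02123 K/W
R_high-alumina brick = L/(kA) = 0.135/(1.73×1.84) = 0.04241 K/W
R_silica brick = L/(kA) = 0.125/(1.2×1.84) = 0.05661 K/W
R_outer film = 1/(h_o·A) = 1/(14.4×1.84) = 0.03774 K/W
R_total = 0.158 K/W
Q = ΔT / R_total = 616 / 0.158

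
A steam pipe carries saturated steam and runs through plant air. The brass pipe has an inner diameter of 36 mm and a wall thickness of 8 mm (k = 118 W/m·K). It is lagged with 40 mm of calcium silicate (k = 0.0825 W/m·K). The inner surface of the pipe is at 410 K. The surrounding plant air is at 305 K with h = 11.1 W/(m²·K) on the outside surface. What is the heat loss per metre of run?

q′ ≈ 52.1 W/m

For a radial system each layer contributes R = ln(r_out/r_in)/(2πkL); films add R = 1/(hA).
R_brass pipe wall = ln(26/18)/(2π×118×1) = 4.96×10^-4 K/W
R_calcium silicate = ln(66/26)/(2π×0.0825×1) = 1.797 K/W
R_outer film = 1/(h_o·2πr_oL) = 1/(11.1×2π×0.066×1) = 0.2172 K/W
R_total = 2.015 K/W
Q = ΔT/R_total = 105/2.015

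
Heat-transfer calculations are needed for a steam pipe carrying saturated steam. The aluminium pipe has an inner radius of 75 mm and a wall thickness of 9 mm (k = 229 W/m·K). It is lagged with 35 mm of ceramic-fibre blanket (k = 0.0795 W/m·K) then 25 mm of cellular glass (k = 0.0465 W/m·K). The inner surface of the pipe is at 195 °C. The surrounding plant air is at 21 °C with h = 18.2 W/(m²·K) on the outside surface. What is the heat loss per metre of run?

Radial resistances (cylindrical: R_cond = ln(r_o/r_i)/(2πkL), R_conv = 1/(h·2πrL)):
R_aluminium pipe wall = ln(84/75)/(2π×229×1) = 7.876×10^-5 K/W
R_ceramic-fibre blanket = ln(119/84)/(2π×0.0795×1) = 0.6973 K/W
R_cellular glass = ln(144/119)/(2π×0.0465×1) = 0.6527 K/W
R_outer film = 1/(h_o·2πr_oL) = 1/(18.2×2π×0.144×1) = 0.06073 K/W
R_total = 1.411 K/W
Q = ΔT/R_total = 174/1.411

q′ ≈ 123 W/m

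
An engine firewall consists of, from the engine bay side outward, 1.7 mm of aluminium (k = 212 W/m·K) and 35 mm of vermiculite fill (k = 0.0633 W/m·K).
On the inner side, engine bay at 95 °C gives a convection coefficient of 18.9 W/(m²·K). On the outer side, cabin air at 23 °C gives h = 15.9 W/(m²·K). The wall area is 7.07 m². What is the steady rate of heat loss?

Thermal resistances in series:
R_inner film = 1/(h_i·A) = 1/(18.9×7.07) = 0.007484 K/W
R_aluminium = L/(kA) = 0.0017/(212×7.07) = 1.134×10^-6 K/W
R_vermiculite fill = L/(kA) = 0.035/(0.0633×7.07) = 0.07821 K/W
R_outer film = 1/(h_o·A) = 1/(15.9×7.07) = 0.008896 K/W
R_total = 0.09459 K/W
Q = ΔT / R_total = 72 / 0.09459

Q ≈ 761 W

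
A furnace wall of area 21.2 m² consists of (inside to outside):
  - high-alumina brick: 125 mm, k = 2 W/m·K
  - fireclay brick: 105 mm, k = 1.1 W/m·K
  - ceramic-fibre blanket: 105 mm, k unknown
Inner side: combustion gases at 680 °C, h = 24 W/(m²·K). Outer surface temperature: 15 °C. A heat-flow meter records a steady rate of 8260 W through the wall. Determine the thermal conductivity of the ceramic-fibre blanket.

k ≈ 0.0697 W/(m·K)

Model the wall as resistances in series:
R_inner film = 1/(h_i·A) = 1/(24×21.2) = 0.001965 K/W
R_high-alumina brick = L/(kA) = 0.125/(2×21.2) = 0.002948 K/W
R_fireclay brick = L/(kA) = 0.105/(1.1×21.2) = 0.004503 K/W
Sum of known resistances R_other = 0.009416 K/W
Total R = ΔT/Q = 665/8260 = 0.08051 K/W
R_ceramic-fibre blanket = R_total − R_other = 0.07109 K/W
k = L/(R·A) = 0.105/(0.07109×21.2)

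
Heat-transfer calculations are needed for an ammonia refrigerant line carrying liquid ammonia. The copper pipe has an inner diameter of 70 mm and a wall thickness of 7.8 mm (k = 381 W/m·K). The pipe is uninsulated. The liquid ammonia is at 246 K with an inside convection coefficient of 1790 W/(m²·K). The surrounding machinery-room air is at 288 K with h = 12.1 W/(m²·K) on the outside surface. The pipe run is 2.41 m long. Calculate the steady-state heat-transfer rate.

Q ≈ 327 W

Treating each annulus and film as a series resistance:
R_inner film = 1/(h_i·2πr₁L) = 1/(1790×2π×0.035×2.41) = 0.001054 K/W
R_copper pipe wall = ln(42.8/35)/(2π×381×2.41) = 3.487×10^-5 K/W
R_outer film = 1/(h_o·2πr_oL) = 1/(12.1×2π×0.0428×2.41) = 0.1275 K/W
R_total = 0.1286 K/W
Q = ΔT/R_total = 42/0.1286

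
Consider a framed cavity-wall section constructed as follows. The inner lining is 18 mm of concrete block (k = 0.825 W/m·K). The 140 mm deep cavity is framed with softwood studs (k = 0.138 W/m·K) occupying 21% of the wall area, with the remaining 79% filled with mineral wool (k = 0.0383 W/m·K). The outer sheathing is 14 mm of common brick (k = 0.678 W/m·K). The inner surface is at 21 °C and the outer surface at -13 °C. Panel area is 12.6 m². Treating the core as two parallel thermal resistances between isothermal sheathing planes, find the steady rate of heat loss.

Sheathing layers in series; stud and cavity paths in parallel between them.
R_inner = 0.018/(0.825×12.6) = 0.001732 K/W
R_stud  = 0.14/(0.138×0.21×12.6) = 0.3834 K/W
R_cav   = 0.14/(0.0383×0.79×12.6) = 0.3672 K/W
1/R_core = 1/R_stud + 1/R_cav → R_core = 0.1876 K/W
R_outer = 0.014/(0.678×12.6) = 0.001639 K/W
R_total = 0.1909 K/W
Q = ΔT/R_total = 34/0.1909

Q ≈ 178 W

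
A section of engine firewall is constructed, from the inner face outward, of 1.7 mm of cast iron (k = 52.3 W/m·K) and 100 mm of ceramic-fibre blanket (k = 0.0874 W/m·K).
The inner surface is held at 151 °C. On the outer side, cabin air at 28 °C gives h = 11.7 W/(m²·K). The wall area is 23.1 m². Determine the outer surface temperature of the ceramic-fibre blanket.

Using the resistance-network approach (series):
R_cast iron = L/(kA) = 0.0017/(52.3×23.1) = 1.407×10^-6 K/W
R_ceramic-fibre blanket = L/(kA) = 0.1/(0.0874×23.1) = 0.04953 K/W
R_outer film = 1/(h_o·A) = 1/(11.7×23.1) = 0.0037 K/W
R_total = 0.05323 K/W;  Q = ΔT/R_total = 123/0.05323 = 2311 W
T_interface = T_inner − Q·ΣR(inner→interface) = 151 − 2310×0.04953

T ≈ 36.5 °C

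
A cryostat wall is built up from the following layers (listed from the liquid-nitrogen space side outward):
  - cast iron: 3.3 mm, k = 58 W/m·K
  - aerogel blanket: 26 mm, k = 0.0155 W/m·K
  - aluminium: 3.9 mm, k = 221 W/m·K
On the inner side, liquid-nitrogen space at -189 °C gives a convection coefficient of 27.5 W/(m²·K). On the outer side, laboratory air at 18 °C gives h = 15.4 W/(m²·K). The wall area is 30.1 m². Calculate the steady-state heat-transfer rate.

Model the wall as resistances in series:
R_inner film = 1/(h_i·A) = 1/(27.5×30.1) = 0.001208 K/W
R_cast iron = L/(kA) = 0.0033/(58×30.1) = 1.89×10^-6 K/W
R_aerogel blanket = L/(kA) = 0.026/(0.0155×30.1) = 0.05573 K/W
R_aluminium = L/(kA) = 0.0039/(221×30.1) = 5.863×10^-7 K/W
R_outer film = 1/(h_o·A) = 1/(15.4×30.1) = 0.002157 K/W
R_total = 0.0591 K/W
Q = ΔT / R_total = 207 / 0.0591

Q ≈ 3500 W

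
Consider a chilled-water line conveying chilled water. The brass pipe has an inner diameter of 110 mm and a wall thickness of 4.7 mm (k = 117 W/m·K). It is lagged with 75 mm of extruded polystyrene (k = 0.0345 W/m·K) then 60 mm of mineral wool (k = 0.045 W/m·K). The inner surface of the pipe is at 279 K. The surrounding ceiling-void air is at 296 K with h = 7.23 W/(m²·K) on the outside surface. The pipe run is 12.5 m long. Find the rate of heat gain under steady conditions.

Q ≈ 41.1 W

For a radial system each layer contributes R = ln(r_out/r_in)/(2πkL); films add R = 1/(hA).
R_brass pipe wall = ln(59.7/55)/(2π×117×12.5) = 8.923×10^-6 K/W
R_extruded polystyrene = ln(134.7/59.7)/(2π×0.0345×12.5) = 0.3003 K/W
R_mineral wool = ln(194.7/134.7)/(2π×0.045×12.5) = 0.1042 K/W
R_outer film = 1/(h_o·2πr_oL) = 1/(7.23×2π×0.1947×12.5) = 0.009045 K/W
R_total = 0.4136 K/W
Q = ΔT/R_total = 17/0.4136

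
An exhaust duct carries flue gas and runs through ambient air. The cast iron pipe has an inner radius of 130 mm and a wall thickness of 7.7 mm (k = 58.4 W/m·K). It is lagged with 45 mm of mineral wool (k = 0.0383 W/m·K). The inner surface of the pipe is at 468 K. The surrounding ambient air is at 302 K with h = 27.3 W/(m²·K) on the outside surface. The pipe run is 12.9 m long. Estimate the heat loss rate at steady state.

Q ≈ 1770 W

Treating each annulus and film as a series resistance:
R_cast iron pipe wall = ln(137.7/130)/(2π×58.4×12.9) = 1.216×10^-5 K/W
R_mineral wool = ln(182.7/137.7)/(2π×0.0383×12.9) = 0.09109 K/W
R_outer film = 1/(h_o·2πr_oL) = 1/(27.3×2π×0.1827×12.9) = 0.002474 K/W
R_total = 0.09357 K/W
Q = ΔT/R_total = 166/0.09357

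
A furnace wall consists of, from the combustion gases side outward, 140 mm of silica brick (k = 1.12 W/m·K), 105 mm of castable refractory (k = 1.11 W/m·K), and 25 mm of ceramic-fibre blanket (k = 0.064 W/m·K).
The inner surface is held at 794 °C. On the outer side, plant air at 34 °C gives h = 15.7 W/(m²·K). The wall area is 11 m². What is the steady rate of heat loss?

Thermal resistances in series:
R_silica brick = L/(kA) = 0.14/(1.12×11) = 0.01136 K/W
R_castable refractory = L/(kA) = 0.105/(1.11×11) = 0.0086 K/W
R_ceramic-fibre blanket = L/(kA) = 0.025/(0.064×11) = 0.03551 K/W
R_outer film = 1/(h_o·A) = 1/(15.7×11) = 0.00579 K/W
R_total = 0.06126 K/W
Q = ΔT / R_total = 760 / 0.06126

Q ≈ 12400 W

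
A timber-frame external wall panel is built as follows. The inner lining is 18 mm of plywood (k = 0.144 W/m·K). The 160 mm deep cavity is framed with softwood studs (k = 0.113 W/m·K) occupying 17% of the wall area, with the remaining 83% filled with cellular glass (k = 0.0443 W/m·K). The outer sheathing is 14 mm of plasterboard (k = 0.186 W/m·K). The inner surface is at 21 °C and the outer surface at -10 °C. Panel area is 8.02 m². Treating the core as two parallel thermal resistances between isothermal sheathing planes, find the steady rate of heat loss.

Q ≈ 81.3 W

Sheathing layers in series; stud and cavity paths in parallel between them.
R_inner = 0.018/(0.144×8.02) = 0.01559 K/W
R_stud  = 0.16/(0.113×0.17×8.02) = 1.039 K/W
R_cav   = 0.16/(0.0443×0.83×8.02) = 0.5426 K/W
1/R_core = 1/R_stud + 1/R_cav → R_core = 0.3564 K/W
R_outer = 0.014/(0.186×8.02) = 0.009385 K/W
R_total = 0.3814 K/W
Q = ΔT/R_total = 31/0.3814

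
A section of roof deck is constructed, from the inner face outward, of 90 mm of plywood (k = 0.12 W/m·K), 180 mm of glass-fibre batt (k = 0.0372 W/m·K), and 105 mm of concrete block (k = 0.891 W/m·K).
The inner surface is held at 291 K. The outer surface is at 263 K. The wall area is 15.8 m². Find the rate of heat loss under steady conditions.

Q ≈ 77.5 W

Series thermal resistances:
R_plywood = L/(kA) = 0.09/(0.12×15.8) = 0.04747 K/W
R_glass-fibre batt = L/(kA) = 0.18/(0.0372×15.8) = 0.3062 K/W
R_concrete block = L/(kA) = 0.105/(0.891×15.8) = 0.007459 K/W
R_total = 0.3612 K/W
Q = ΔT / R_total = 28 / 0.3612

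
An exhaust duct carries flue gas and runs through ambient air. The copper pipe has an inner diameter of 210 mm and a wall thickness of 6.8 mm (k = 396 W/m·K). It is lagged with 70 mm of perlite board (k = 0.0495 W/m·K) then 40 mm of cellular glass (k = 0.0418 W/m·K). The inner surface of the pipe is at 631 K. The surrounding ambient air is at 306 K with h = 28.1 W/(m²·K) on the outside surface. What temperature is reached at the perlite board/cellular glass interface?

Cylindrical conduction, so R = ln(r₂/r₁)/(2πkL) per layer, in series:
R_copper pipe wall = ln(111.8/105)/(2π×396×1) = 2.522×10^-5 K/W
R_perlite board = ln(181.8/111.8)/(2π×0.0495×1) = 1.563 K/W
R_cellular glass = ln(221.8/181.8)/(2π×0.0418×1) = 0.7572 K/W
R_outer film = 1/(h_o·2πr_oL) = 1/(28.1×2π×0.2218×1) = 0.02554 K/W
R_total = 2.346 K/W
Q = ΔT/R_total = 325/2.346
Q = 139 W/m
T_interface = T_inner − Q·ΣR(inner→interface) = 631 − 139×1.563

T ≈ 414 K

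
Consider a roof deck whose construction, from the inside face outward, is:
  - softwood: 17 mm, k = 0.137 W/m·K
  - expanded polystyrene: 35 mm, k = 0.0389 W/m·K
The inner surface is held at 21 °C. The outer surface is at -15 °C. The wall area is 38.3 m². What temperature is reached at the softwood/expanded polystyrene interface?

T ≈ 16.6 °C

Using the resistance-network approach (series):
R_softwood = L/(kA) = 0.017/(0.137×38.3) = 0.00324 K/W
R_expanded polystyrene = L/(kA) = 0.035/(0.0389×38.3) = 0.02349 K/W
R_total = 0.02673 K/W;  Q = ΔT/R_total = 36/0.02673 = 1347 W
T_interface = T_inner − Q·ΣR(inner→interface) = 21 − 1350×0.00324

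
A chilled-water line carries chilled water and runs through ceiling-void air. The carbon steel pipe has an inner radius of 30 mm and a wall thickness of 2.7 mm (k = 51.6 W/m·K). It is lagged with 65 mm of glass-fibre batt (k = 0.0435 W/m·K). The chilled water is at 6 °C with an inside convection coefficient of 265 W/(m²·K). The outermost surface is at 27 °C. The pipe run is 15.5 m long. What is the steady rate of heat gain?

Q ≈ 80.9 W

Per-layer cylindrical resistances, series-summed:
R_inner film = 1/(h_i·2πr₁L) = 1/(265×2π×0.03×15.5) = 0.001292 K/W
R_carbon steel pipe wall = ln(32.7/30)/(2π×51.6×15.5) = 1.715×10^-5 K/W
R_glass-fibre batt = ln(97.7/32.7)/(2π×0.0435×15.5) = 0.2584 K/W
R_total = 0.2597 K/W
Q = ΔT/R_total = 21/0.2597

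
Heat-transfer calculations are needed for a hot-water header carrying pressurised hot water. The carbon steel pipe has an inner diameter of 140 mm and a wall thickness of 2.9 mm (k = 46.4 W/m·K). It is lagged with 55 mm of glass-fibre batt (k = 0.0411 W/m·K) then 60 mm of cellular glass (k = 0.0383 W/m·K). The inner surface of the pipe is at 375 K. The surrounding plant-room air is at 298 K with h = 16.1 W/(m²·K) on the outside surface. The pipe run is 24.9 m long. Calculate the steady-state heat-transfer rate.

Cylindrical conduction, so R = ln(r₂/r₁)/(2πkL) per layer, in series:
R_carbon steel pipe wall = ln(72.9/70)/(2π×46.4×24.9) = 5.592×10^-6 K/W
R_glass-fibre batt = ln(127.9/72.9)/(2π×0.0411×24.9) = 0.08743 K/W
R_cellular glass = ln(187.9/127.9)/(2π×0.0383×24.9) = 0.06419 K/W
R_outer film = 1/(h_o·2πr_oL) = 1/(16.1×2π×0.1879×24.9) = 0.002113 K/W
R_total = 0.1537 K/W
Q = ΔT/R_total = 77/0.1537

Q ≈ 501 W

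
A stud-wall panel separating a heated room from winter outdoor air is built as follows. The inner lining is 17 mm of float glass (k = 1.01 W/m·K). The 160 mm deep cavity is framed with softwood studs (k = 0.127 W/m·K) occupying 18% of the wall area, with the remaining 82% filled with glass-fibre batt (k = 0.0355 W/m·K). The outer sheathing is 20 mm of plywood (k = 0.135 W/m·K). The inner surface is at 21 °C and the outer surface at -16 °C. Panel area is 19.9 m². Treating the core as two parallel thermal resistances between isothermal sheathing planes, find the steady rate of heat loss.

Sheathing layers in series; stud and cavity paths in parallel between them.
R_inner = 0.017/(1.01×19.9) = 8.458×10^-4 K/W
R_stud  = 0.16/(0.127×0.18×19.9) = 0.3517 K/W
R_cav   = 0.16/(0.0355×0.82×19.9) = 0.2762 K/W
1/R_core = 1/R_stud + 1/R_cav → R_core = 0.1547 K/W
R_outer = 0.02/(0.135×19.9) = 0.007445 K/W
R_total = 0.163 K/W
Q = ΔT/R_total = 37/0.163

Q ≈ 227 W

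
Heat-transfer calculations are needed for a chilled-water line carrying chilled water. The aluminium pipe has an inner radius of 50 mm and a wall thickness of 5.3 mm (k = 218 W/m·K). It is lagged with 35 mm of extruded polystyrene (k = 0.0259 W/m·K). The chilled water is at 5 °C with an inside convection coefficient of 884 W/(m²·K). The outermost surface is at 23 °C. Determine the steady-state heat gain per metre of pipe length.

q′ ≈ 5.97 W/m

Treating each annulus and film as a series resistance:
R_inner film = 1/(h_i·2πr₁L) = 1/(884×2π×0.05×1) = 0.003601 K/W
R_aluminium pipe wall = ln(55.3/50)/(2π×218×1) = 7.355×10^-5 K/W
R_extruded polystyrene = ln(90.3/55.3)/(2π×0.0259×1) = 3.013 K/W
R_total = 3.017 K/W
Q = ΔT/R_total = 18/3.017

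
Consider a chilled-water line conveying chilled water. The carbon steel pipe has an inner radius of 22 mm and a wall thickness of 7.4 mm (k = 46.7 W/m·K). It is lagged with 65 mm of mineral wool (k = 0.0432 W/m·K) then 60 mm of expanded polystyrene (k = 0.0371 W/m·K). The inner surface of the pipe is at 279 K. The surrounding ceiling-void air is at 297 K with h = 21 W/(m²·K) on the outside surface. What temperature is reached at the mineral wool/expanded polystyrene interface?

Treating each annulus and film as a series resistance:
R_carbon steel pipe wall = ln(29.4/22)/(2π×46.7×1) = 9.882×10^-4 K/W
R_mineral wool = ln(94.4/29.4)/(2π×0.0432×1) = 4.298 K/W
R_expanded polystyrene = ln(154.4/94.4)/(2π×0.0371×1) = 2.111 K/W
R_outer film = 1/(h_o·2πr_oL) = 1/(21×2π×0.1544×1) = 0.04909 K/W
R_total = 6.458 K/W
Q = ΔT/R_total = 18/6.458
Q = 2.79 W/m
T_interface = T_inner + Q·ΣR(inner→interface) = 279 + 2.79×4.299

T ≈ 291 K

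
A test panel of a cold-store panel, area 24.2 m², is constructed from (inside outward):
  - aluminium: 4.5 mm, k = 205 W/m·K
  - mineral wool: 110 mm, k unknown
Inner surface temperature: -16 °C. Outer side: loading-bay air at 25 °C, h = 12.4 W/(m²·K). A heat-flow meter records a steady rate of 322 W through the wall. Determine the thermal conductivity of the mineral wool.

k ≈ 0.0367 W/(m·K)

Thermal resistances in series:
R_aluminium = L/(kA) = 0.0045/(205×24.2) = 9.071×10^-7 K/W
R_outer film = 1/(h_o·A) = 1/(12.4×24.2) = 0.003332 K/W
Sum of known resistances R_other = 0.003333 K/W
Total R = ΔT/Q = 41/322 = 0.1273 K/W
R_mineral wool = R_total − R_other = 0.124 K/W
k = L/(R·A) = 0.11/(0.124×24.2)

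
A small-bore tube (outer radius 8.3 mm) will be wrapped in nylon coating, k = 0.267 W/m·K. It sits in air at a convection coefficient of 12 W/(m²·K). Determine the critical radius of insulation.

r_cr ≈ 22.3 mm

For a cylinder r_cr = k/h = 0.267/12
r_cr = 22.3 mm; since the bare radius (8.3 mm) is below r_cr, adding a thin layer of insulation will *increase* heat loss.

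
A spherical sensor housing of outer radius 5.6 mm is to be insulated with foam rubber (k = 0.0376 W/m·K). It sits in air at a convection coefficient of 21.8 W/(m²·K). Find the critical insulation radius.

r_cr ≈ 3.45 mm

For a sphere r_cr = 2k/h = 2×0.0376/21.8
r_cr = 3.45 mm; since the bare radius (5.6 mm) is above r_cr, any added insulation will reduce heat loss.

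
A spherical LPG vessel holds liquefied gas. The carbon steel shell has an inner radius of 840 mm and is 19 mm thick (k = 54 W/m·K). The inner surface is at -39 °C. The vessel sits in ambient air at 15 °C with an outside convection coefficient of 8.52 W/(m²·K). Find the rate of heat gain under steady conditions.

Q ≈ 4250 W

Each spherical layer contributes R = (1/r_i − 1/r_o)/(4πk):
R_carbon steel shell = (1/0.84 − 1/0.859)/(4π×54) = 3.88×10^-5 K/W
R_outer film = 1/(h·4πr_o²) = 1/(8.52×4π×0.859²) = 0.01266 K/W
R_total = 0.0127 K/W
Q = ΔT/R_total = 54/0.0127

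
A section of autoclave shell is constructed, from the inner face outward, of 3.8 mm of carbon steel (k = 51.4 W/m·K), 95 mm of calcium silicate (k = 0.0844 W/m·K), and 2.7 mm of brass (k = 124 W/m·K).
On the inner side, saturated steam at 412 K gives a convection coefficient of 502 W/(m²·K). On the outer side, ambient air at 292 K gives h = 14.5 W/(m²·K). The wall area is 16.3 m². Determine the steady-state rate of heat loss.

Treating each layer as a thermal resistance in series:
R_inner film = 1/(h_i·A) = 1/(502×16.3) = 1.222×10^-4 K/W
R_carbon steel = L/(kA) = 0.0038/(51.4×16.3) = 4.536×10^-6 K/W
R_calcium silicate = L/(kA) = 0.095/(0.0844×16.3) = 0.06905 K/W
R_brass = L/(kA) = 0.0027/(124×16.3) = 1.336×10^-6 K/W
R_outer film = 1/(h_o·A) = 1/(14.5×16.3) = 0.004231 K/W
R_total = 0.07341 K/W
Q = ΔT / R_total = 120 / 0.07341

Q ≈ 1630 W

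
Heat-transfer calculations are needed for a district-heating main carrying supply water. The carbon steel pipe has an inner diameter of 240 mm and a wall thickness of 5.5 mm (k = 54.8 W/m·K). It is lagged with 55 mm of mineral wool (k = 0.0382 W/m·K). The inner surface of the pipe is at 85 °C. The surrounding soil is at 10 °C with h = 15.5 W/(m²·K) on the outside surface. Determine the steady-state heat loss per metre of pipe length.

q′ ≈ 47.7 W/m

Radial resistances (cylindrical: R_cond = ln(r_o/r_i)/(2πkL), R_conv = 1/(h·2πrL)):
R_carbon steel pipe wall = ln(125.5/120)/(2π×54.8×1) = 1.302×10^-4 K/W
R_mineral wool = ln(180.5/125.5)/(2π×0.0382×1) = 1.514 K/W
R_outer film = 1/(h_o·2πr_oL) = 1/(15.5×2π×0.1805×1) = 0.05689 K/W
R_total = 1.571 K/W
Q = ΔT/R_total = 75/1.571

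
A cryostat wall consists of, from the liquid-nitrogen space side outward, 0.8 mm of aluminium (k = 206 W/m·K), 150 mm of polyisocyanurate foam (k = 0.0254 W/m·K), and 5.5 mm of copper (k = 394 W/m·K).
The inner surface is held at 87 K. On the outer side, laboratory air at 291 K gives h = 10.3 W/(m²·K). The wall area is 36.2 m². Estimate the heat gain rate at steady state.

Treating each layer as a thermal resistance in series:
R_aluminium = L/(kA) = 0.0008/(206×36.2) = 1.073×10^-7 K/W
R_polyisocyanurate foam = L/(kA) = 0.15/(0.0254×36.2) = 0.1631 K/W
R_copper = L/(kA) = 0.0055/(394×36.2) = 3.856×10^-7 K/W
R_outer film = 1/(h_o·A) = 1/(10.3×36.2) = 0.002682 K/W
R_total = 0.1658 K/W
Q = ΔT / R_total = 204 / 0.1658

Q ≈ 1230 W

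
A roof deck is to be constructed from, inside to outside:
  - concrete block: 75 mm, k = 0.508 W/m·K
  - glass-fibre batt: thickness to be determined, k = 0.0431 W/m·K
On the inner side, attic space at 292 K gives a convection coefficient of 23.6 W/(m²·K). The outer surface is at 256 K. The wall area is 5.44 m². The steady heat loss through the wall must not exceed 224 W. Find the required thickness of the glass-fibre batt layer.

L ≈ 29.5 mm

Model the wall as resistances in series:
R_inner film = 1/(h_i·A) = 1/(23.6×5.44) = 0.007789 K/W
R_concrete block = L/(kA) = 0.075/(0.508×5.44) = 0.02714 K/W
Sum of the known resistances R_other = 0.03493 K/W
Required total resistance R_tot = ΔT/Q_allow = 36/224 = 0.1607 K/W
R_glass-fibre batt = R_tot − R_other = 0.1258 K/W
L = R·k·A = 0.1258×0.0431×5.44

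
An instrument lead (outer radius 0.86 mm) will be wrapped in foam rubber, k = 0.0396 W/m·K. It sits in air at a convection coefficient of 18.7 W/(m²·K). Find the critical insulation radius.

For a cylinder r_cr = k/h = 0.0396/18.7
r_cr = 2.12 mm; since the bare radius (0.86 mm) is below r_cr, adding a thin layer of insulation will *increase* heat loss.

r_cr ≈ 2.12 mm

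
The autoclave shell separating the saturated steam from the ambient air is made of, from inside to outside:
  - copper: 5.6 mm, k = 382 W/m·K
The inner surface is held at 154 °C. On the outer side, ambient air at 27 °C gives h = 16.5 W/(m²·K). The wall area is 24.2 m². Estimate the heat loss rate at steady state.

Treating each layer as a thermal resistance in series:
R_copper = L/(kA) = 0.0056/(382×24.2) = 6.058×10^-7 K/W
R_outer film = 1/(h_o·A) = 1/(16.5×24.2) = 0.002504 K/W
R_total = 0.002505 K/W
Q = ΔT / R_total = 127 / 0.002505

Q ≈ 50700 W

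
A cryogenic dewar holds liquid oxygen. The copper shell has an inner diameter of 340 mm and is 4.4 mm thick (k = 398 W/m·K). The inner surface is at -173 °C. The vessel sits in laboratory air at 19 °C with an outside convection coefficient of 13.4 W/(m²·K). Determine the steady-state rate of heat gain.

Radial (spherical) resistances in series:
R_copper shell = (1/0.17 − 1/0.1744)/(4π×398) = 2.967×10^-5 K/W
R_outer film = 1/(h·4πr_o²) = 1/(13.4×4π×0.1744²) = 0.1953 K/W
R_total = 0.1953 K/W
Q = ΔT/R_total = 192/0.1953

Q ≈ 983 W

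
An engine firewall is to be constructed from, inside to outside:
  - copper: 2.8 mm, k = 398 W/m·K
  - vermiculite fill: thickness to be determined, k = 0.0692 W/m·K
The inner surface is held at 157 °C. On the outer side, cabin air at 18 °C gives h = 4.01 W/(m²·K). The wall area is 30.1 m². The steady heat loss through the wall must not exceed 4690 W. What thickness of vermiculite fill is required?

L ≈ 44.5 mm

Treating each layer as a thermal resistance in series:
R_copper = L/(kA) = 0.0028/(398×30.1) = 2.337×10^-7 K/W
R_outer film = 1/(h_o·A) = 1/(4.01×30.1) = 0.008285 K/W
Sum of the known resistances R_other = 0.008285 K/W
Required total resistance R_tot = ΔT/Q_allow = 139/4690 = 0.02964 K/W
R_vermiculite fill = R_tot − R_other = 0.02135 K/W
L = R·k·A = 0.02135×0.0692×30.1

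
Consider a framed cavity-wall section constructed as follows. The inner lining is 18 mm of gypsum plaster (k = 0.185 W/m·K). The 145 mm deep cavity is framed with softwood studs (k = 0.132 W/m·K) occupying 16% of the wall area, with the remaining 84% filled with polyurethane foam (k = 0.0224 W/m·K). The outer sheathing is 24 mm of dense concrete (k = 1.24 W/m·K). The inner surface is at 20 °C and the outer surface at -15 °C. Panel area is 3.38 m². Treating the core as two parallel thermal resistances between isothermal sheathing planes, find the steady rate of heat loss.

Q ≈ 31.6 W

Sheathing layers in series; stud and cavity paths in parallel between them.
R_inner = 0.018/(0.185×3.38) = 0.02879 K/W
R_stud  = 0.145/(0.132×0.16×3.38) = 2.031 K/W
R_cav   = 0.145/(0.0224×0.84×3.38) = 2.28 K/W
1/R_core = 1/R_stud + 1/R_cav → R_core = 1.074 K/W
R_outer = 0.024/(1.24×3.38) = 0.005726 K/W
R_total = 1.109 K/W
Q = ΔT/R_total = 35/1.109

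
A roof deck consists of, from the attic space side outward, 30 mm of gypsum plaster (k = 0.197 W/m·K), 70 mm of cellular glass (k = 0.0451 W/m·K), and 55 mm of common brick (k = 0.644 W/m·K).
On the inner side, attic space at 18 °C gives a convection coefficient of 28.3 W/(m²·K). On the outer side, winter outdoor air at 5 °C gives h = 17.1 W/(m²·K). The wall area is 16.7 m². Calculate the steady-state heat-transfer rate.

Q ≈ 115 W

Using the resistance-network approach (series):
R_inner film = 1/(h_i·A) = 1/(28.3×16.7) = 0.002116 K/W
R_gypsum plaster = L/(kA) = 0.03/(0.197×16.7) = 0.009119 K/W
R_cellular glass = L/(kA) = 0.07/(0.0451×16.7) = 0.09294 K/W
R_common brick = L/(kA) = 0.055/(0.644×16.7) = 0.005114 K/W
R_outer film = 1/(h_o·A) = 1/(17.1×16.7) = 0.003502 K/W
R_total = 0.1128 K/W
Q = ΔT / R_total = 13 / 0.1128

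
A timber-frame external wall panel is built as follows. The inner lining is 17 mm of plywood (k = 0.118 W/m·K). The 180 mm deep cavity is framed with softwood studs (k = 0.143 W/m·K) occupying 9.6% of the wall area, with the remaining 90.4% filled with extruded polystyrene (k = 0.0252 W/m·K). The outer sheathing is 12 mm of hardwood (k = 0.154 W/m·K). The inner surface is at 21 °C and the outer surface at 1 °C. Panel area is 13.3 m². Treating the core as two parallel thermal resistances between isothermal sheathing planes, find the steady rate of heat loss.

Sheathing layers in series; stud and cavity paths in parallel between them.
R_inner = 0.017/(0.118×13.3) = 0.01083 K/W
R_stud  = 0.18/(0.143×0.096×13.3) = 0.9859 K/W
R_cav   = 0.18/(0.0252×0.904×13.3) = 0.5941 K/W
1/R_core = 1/R_stud + 1/R_cav → R_core = 0.3707 K/W
R_outer = 0.012/(0.154×13.3) = 0.005859 K/W
R_total = 0.3874 K/W
Q = ΔT/R_total = 20/0.3874

Q ≈ 51.6 W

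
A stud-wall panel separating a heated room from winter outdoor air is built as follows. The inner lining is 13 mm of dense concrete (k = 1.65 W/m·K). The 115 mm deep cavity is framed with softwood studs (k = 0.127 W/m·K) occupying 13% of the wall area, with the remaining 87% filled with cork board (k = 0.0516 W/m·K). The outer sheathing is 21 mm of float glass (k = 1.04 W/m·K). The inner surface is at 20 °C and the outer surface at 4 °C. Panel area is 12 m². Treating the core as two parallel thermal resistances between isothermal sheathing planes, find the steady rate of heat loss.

Q ≈ 101 W

Sheathing layers in series; stud and cavity paths in parallel between them.
R_inner = 0.013/(1.65×12) = 6.566×10^-4 K/W
R_stud  = 0.115/(0.127×0.13×12) = 0.5805 K/W
R_cav   = 0.115/(0.0516×0.87×12) = 0.2135 K/W
1/R_core = 1/R_stud + 1/R_cav → R_core = 0.1561 K/W
R_outer = 0.021/(1.04×12) = 0.001683 K/W
R_total = 0.1584 K/W
Q = ΔT/R_total = 16/0.1584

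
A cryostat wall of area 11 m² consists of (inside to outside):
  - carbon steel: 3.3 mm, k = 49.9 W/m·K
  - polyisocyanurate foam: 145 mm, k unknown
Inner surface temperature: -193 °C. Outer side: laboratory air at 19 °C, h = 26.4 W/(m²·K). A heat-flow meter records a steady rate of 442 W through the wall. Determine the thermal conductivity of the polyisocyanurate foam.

k ≈ 0.0277 W/(m·K)

Using the resistance-network approach (series):
R_carbon steel = L/(kA) = 0.0033/(49.9×11) = 6.012×10^-6 K/W
R_outer film = 1/(h_o·A) = 1/(26.4×11) = 0.003444 K/W
Sum of known resistances R_other = 0.00345 K/W
Total R = ΔT/Q = 212/442 = 0.4796 K/W
R_polyisocyanurate foam = R_total − R_other = 0.4762 K/W
k = L/(R·A) = 0.145/(0.4762×11)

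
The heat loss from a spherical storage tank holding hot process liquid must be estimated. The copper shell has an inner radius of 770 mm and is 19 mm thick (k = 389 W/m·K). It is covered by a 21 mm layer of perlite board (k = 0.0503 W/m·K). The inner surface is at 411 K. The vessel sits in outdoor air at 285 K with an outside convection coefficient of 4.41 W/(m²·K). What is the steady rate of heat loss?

Q ≈ 1590 W

Spherical conduction: R = (1/r_in − 1/r_out)/(4πk) per layer; series-sum.
R_copper shell = (1/0.77 − 1/0.789)/(4π×389) = 6.398×10^-6 K/W
R_perlite board = (1/0.789 − 1/0.81)/(4π×0.0503) = 0.05199 K/W
R_outer film = 1/(h·4πr_o²) = 1/(4.41×4π×0.81²) = 0.0275 K/W
R_total = 0.07949 K/W
Q = ΔT/R_total = 126/0.07949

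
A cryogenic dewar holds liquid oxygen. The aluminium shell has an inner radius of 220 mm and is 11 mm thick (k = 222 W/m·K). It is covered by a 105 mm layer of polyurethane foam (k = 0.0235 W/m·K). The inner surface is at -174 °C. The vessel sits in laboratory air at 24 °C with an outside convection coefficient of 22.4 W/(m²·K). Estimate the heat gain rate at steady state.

For a spherical shell R = (1/r₁ − 1/r₂)/(4πk); film R = 1/(h·4πr²). In series:
R_aluminium shell = (1/0.22 − 1/0.231)/(4π×222) = 7.759×10^-5 K/W
R_polyurethane foam = (1/0.231 − 1/0.336)/(4π×0.0235) = 4.581 K/W
R_outer film = 1/(h·4πr_o²) = 1/(22.4×4π×0.336²) = 0.03147 K/W
R_total = 4.613 K/W
Q = ΔT/R_total = 198/4.613

Q ≈ 42.9 W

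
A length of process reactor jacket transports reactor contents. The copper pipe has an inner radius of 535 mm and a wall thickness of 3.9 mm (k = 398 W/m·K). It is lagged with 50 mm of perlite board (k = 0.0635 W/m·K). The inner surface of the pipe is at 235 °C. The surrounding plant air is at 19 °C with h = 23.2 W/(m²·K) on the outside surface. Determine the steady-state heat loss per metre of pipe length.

q′ ≈ 923 W/m

Radial resistances (cylindrical: R_cond = ln(r_o/r_i)/(2πkL), R_conv = 1/(h·2πrL)):
R_copper pipe wall = ln(538.9/535)/(2π×398×1) = 2.904×10^-6 K/W
R_perlite board = ln(588.9/538.9)/(2π×0.0635×1) = 0.2224 K/W
R_outer film = 1/(h_o·2πr_oL) = 1/(23.2×2π×0.5889×1) = 0.01165 K/W
R_total = 0.234 K/W
Q = ΔT/R_total = 216/0.234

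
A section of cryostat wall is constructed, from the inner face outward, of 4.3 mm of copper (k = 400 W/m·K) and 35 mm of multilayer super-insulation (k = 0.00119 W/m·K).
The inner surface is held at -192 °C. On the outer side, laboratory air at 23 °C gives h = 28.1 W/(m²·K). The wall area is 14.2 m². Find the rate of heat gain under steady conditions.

Q ≈ 104 W

Model the wall as resistances in series:
R_copper = L/(kA) = 0.0043/(400×14.2) = 7.57×10^-7 K/W
R_multilayer super-insulation = L/(kA) = 0.035/(0.00119×14.2) = 2.071 K/W
R_outer film = 1/(h_o·A) = 1/(28.1×14.2) = 0.002506 K/W
R_total = 2.074 K/W
Q = ΔT / R_total = 215 / 2.074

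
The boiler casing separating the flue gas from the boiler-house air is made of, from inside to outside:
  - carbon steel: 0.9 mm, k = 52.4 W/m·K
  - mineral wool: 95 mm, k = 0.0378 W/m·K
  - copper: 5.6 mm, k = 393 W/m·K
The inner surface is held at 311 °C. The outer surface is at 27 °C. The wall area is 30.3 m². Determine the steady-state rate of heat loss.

Q ≈ 3420 W

Treating each layer as a thermal resistance in series:
R_carbon steel = L/(kA) = 0.0009/(52.4×30.3) = 5.669×10^-7 K/W
R_mineral wool = L/(kA) = 0.095/(0.0378×30.3) = 0.08294 K/W
R_copper = L/(kA) = 0.0056/(393×30.3) = 4.703×10^-7 K/W
R_total = 0.08295 K/W
Q = ΔT / R_total = 284 / 0.08295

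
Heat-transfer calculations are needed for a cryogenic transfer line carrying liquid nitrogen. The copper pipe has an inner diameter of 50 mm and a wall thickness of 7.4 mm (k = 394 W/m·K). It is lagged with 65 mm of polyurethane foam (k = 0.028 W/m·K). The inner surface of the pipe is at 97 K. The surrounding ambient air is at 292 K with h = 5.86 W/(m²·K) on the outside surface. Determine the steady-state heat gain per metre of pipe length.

For a radial system each layer contributes R = ln(r_out/r_in)/(2πkL); films add R = 1/(hA).
R_copper pipe wall = ln(32.4/25)/(2π×394×1) = 1.047×10^-4 K/W
R_polyurethane foam = ln(97.4/32.4)/(2π×0.028×1) = 6.256 K/W
R_outer film = 1/(h_o·2πr_oL) = 1/(5.86×2π×0.0974×1) = 0.2788 K/W
R_total = 6.535 K/W
Q = ΔT/R_total = 195/6.535

q′ ≈ 29.8 W/m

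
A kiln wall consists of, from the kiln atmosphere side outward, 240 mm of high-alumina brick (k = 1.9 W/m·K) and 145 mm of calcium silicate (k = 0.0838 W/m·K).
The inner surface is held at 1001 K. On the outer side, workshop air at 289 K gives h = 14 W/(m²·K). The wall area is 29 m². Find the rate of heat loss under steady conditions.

Q ≈ 10700 W

Treating each layer as a thermal resistance in series:
R_high-alumina brick = L/(kA) = 0.24/(1.9×29) = 0.004356 K/W
R_calcium silicate = L/(kA) = 0.145/(0.0838×29) = 0.05967 K/W
R_outer film = 1/(h_o·A) = 1/(14×29) = 0.002463 K/W
R_total = 0.06648 K/W
Q = ΔT / R_total = 712 / 0.06648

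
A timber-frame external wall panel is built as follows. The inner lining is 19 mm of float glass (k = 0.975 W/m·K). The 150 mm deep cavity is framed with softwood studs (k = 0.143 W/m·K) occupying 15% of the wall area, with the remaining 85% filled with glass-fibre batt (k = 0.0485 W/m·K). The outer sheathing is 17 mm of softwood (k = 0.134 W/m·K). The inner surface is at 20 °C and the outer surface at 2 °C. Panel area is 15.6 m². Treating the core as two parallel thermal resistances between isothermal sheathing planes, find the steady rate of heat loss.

Q ≈ 111 W

Sheathing layers in series; stud and cavity paths in parallel between them.
R_inner = 0.019/(0.975×15.6) = 0.001249 K/W
R_stud  = 0.15/(0.143×0.15×15.6) = 0.4483 K/W
R_cav   = 0.15/(0.0485×0.85×15.6) = 0.2332 K/W
1/R_core = 1/R_stud + 1/R_cav → R_core = 0.1534 K/W
R_outer = 0.017/(0.134×15.6) = 0.008132 K/W
R_total = 0.1628 K/W
Q = ΔT/R_total = 18/0.1628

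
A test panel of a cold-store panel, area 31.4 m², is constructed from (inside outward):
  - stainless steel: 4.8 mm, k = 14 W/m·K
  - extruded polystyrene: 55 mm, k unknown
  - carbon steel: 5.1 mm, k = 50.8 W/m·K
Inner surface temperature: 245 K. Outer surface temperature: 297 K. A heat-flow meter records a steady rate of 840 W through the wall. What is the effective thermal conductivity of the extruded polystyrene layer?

Thermal resistances in series:
R_stainless steel = L/(kA) = 0.0048/(14×31.4) = 1.092×10^-5 K/W
R_carbon steel = L/(kA) = 0.0051/(50.8×31.4) = 3.197×10^-6 K/W
Sum of known resistances R_other = 1.412×10^-5 K/W
Total R = ΔT/Q = 52/840 = 0.0619 K/W
R_extruded polystyrene = R_total − R_other = 0.06189 K/W
k = L/(R·A) = 0.055/(0.06189×31.4)

k ≈ 0.0283 W/(m·K)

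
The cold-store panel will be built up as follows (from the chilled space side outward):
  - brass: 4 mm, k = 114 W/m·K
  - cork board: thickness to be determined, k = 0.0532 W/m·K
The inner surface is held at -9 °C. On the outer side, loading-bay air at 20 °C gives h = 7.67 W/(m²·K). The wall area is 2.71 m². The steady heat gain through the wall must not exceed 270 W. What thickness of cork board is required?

L ≈ 8.55 mm

Thermal resistances in series:
R_brass = L/(kA) = 0.004/(114×2.71) = 1.295×10^-5 K/W
R_outer film = 1/(h_o·A) = 1/(7.67×2.71) = 0.04811 K/W
Sum of the known resistances R_other = 0.04812 K/W
Required total resistance R_tot = ΔT/Q_allow = 29/270 = 0.1074 K/W
R_cork board = R_tot − R_other = 0.05928 K/W
L = R·k·A = 0.05928×0.0532×2.71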